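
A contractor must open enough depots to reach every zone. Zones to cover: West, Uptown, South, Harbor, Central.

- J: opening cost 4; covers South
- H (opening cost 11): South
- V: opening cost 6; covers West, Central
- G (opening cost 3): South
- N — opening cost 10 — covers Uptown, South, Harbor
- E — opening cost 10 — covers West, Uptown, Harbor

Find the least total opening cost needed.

16

This is an integer covering problem.
The greedy cost-per-new-zone heuristic would pick V, G, and N for 19, but a cheaper cover exists.
Choose V and N: together they cover West, Uptown, South, Harbor, Central — every zone.
Total opening cost: 6 + 10 = 16.
No cover costs less than 16.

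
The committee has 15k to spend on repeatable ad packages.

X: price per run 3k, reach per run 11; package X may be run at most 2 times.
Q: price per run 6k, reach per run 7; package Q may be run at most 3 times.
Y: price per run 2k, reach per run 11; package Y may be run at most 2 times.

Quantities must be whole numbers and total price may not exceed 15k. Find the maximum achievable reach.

This is a bounded integer knapsack.
Take 2×X and 2×Y: price 10 ≤ 15, reach 2·11 + 2·11 = 44.
Y has the best ratio (11/2) and is taken to its limit of 2; remaining capacity is filled optimally with the others.

44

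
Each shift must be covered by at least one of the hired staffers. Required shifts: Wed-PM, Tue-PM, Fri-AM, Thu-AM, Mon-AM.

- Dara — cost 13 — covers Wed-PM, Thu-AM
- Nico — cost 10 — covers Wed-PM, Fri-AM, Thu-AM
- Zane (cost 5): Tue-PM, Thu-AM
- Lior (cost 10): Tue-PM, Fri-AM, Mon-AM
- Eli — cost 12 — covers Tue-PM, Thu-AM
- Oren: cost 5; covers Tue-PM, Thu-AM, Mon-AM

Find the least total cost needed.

Choose Nico and Oren: together they cover Wed-PM, Tue-PM, Fri-AM, Thu-AM, Mon-AM — every shift.
Total cost: 10 + 5 = 15.
No cover costs less than 15.

15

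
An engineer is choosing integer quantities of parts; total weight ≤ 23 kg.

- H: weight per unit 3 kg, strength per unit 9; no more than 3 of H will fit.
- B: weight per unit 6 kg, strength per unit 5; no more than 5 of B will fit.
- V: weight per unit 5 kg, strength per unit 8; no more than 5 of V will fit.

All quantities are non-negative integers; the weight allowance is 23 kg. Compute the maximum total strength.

This is a bounded integer knapsack.
3×H and 2×V: weight 19 ≤ 23, strength 3·9 + 2·8 = 43.
2×H and 3×V: weight 21 ≤ 23, strength 2·9 + 3·8 = 42.
Best is 43.

43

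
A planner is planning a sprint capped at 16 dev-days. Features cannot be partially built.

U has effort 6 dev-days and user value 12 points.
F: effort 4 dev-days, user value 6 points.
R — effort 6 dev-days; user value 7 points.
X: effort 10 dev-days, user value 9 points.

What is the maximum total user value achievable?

U + F + R: effort 6 + 4 + 6 = 16 ≤ 16, user value 12 + 6 + 7 = 25.
U + X: effort 6 + 10 = 16 ≤ 16, user value 12 + 9 = 21.
U + R: effort 6 + 6 = 12 ≤ 16, user value 12 + 7 = 19.
Best is U, F, and R with total user value 25.

25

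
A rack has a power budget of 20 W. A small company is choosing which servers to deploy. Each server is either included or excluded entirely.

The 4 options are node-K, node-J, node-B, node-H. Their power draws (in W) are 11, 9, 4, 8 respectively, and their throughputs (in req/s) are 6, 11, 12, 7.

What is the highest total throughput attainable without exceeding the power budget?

Treat it as a binary knapsack problem.
node-J + node-B: power draw 9 + 4 = 13 ≤ 20, throughput 11 + 12 = 23.
node-K + node-B: power draw 11 + 4 = 15 ≤ 20, throughput 6 + 12 = 18.
node-B + node-H: power draw 4 + 8 = 12 ≤ 20, throughput 12 + 7 = 19.
Best is node-J and node-B with total throughput 23.

23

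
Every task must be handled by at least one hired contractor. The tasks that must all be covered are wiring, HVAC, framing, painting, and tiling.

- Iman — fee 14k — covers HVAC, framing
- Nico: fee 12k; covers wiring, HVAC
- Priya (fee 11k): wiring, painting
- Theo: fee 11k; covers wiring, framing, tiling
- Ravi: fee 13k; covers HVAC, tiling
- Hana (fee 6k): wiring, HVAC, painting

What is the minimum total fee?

17

Choose Theo and Hana: together they cover wiring, HVAC, framing, painting, tiling — every task.
Total fee: 11 + 6 = 17.
No cover costs less than 17.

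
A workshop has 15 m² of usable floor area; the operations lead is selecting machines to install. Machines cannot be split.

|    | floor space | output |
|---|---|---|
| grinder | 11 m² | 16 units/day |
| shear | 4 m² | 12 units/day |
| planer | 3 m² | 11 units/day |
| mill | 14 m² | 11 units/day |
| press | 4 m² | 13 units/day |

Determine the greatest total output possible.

36

shear + planer + press: floor space 4 + 3 + 4 = 11 ≤ 15, output 12 + 11 + 13 = 36.
grinder + press: floor space 11 + 4 = 15 ≤ 15, output 16 + 13 = 29.
grinder + shear: floor space 11 + 4 = 15 ≤ 15, output 16 + 12 = 28.
Best is shear, planer, and press with total output 36.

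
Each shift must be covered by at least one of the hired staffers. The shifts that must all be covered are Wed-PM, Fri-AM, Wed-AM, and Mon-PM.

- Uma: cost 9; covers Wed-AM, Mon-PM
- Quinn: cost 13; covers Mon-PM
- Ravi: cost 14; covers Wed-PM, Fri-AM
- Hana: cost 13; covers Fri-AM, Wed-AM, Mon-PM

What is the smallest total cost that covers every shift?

The greedy cost-per-new-shift heuristic would pick Hana and Ravi for 27, but a cheaper cover exists.
Choose Uma and Ravi: together they cover Wed-PM, Fri-AM, Wed-AM, Mon-PM — every shift.
Total cost: 9 + 14 = 23.
No cover costs less than 23.

23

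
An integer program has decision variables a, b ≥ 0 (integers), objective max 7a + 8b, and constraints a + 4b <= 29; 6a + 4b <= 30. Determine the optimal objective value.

(a,b)=(0,7): 1·0+4·7=28≤29, 6·0+4·7=28≤30, objective 56.
(a,b)=(1,6): 1·1+4·6=25≤29, 6·1+4·6=30≤30, objective 55.
(a,b)=(0,6): 1·0+4·6=24≤29, 6·0+4·6=24≤30, objective 48.
Maximum is 56 at (a,b)=(0,7).

56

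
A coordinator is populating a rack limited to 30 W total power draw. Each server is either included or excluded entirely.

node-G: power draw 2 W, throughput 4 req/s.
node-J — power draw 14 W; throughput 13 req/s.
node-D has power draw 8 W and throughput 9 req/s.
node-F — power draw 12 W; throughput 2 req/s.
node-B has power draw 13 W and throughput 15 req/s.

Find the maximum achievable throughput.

This is a 0-1 knapsack instance.
Allowing fractional choices, the relaxed optimum would be about 34.5, but servers are indivisible.
node-G + node-D + node-B: power draw 2 + 8 + 13 = 23 ≤ 30, throughput 4 + 9 + 15 = 28.
node-G + node-J + node-B: power draw 2 + 14 + 13 = 29 ≤ 30, throughput 4 + 13 + 15 = 32.
node-J + node-B: power draw 14 + 13 = 27 ≤ 30, throughput 13 + 15 = 28.
Best is node-G, node-J, and node-B with total throughput 32.

32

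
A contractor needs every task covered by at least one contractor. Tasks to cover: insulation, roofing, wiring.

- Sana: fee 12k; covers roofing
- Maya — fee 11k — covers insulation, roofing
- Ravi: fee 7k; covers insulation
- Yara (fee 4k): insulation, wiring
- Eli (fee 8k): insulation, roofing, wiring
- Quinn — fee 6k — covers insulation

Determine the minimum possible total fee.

8

This is a weighted set-cover instance.
The greedy cost-per-new-task heuristic would pick Yara and Eli for 12, but a cheaper cover exists.
Eli alone covers insulation, roofing, wiring — every task.
Total fee: 8.
No cover costs less than 8.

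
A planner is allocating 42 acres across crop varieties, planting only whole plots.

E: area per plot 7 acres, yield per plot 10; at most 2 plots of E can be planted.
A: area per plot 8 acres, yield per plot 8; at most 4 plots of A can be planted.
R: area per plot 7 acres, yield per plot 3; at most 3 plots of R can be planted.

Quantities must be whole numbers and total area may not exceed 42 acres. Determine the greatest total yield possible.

44

This is a bounded integer knapsack.
E has the best ratio (10/7); taking only E gives at most 2×10 = 20 (stopped by the supply cap of 2).
Mixing does better — 2×E and 3×A: area 38 ≤ 42, yield 2·10 + 3·8 = 44.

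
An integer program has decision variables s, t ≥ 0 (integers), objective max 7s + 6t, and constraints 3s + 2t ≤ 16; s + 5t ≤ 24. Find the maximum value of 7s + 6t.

40

The continuous relaxation peaks at (2.46, 4.31) with value 43.08; rounding to a feasible lattice point costs some objective.
(s,t)=(4,2): 3·4+2·2=16≤16, 1·4+5·2=14≤24, objective 40.
(s,t)=(3,3): 3·3+2·3=15≤16, 1·3+5·3=18≤24, objective 39.
(s,t)=(2,4): 3·2+2·4=14≤16, 1·2+5·4=22≤24, objective 38.
(s,t)=(4,1): 3·4+2·1=14≤16, 1·4+5·1=9≤24, objective 34.
Maximum is 40 at (s,t)=(4,2).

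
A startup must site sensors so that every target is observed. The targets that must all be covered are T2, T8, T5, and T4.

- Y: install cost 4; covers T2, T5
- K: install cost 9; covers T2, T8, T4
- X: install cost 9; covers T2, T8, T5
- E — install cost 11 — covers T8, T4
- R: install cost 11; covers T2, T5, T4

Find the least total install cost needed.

This is an integer covering problem.
Choose Y and K: together they cover T2, T8, T5, T4 — every target.
Total install cost: 4 + 9 = 13.

13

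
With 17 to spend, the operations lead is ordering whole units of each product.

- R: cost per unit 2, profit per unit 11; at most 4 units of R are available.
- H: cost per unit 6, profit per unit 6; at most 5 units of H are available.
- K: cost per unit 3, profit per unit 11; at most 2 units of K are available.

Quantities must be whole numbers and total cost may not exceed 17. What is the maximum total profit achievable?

Take 4×R and 2×K: cost 14 ≤ 17, profit 4·11 + 2·11 = 66.
R has the best ratio (11/2) and is taken to its limit of 4; remaining capacity is filled optimally with the others.

66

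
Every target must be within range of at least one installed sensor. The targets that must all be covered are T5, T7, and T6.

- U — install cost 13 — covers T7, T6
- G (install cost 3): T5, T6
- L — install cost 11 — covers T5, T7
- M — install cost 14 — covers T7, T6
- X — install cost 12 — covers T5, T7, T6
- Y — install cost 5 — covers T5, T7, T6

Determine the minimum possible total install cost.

This is an integer covering problem.
The greedy cost-per-new-target heuristic would pick G and Y for 8, but a cheaper cover exists.
Y alone covers T5, T7, T6 — every target.
Total install cost: 5.
No cover costs less than 5.

5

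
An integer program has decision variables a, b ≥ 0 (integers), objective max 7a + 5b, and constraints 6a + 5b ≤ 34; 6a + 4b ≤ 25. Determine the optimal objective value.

30

Relaxing integrality, the LP optimum is 31.25 at (a,b) = (0, 6.25), which is not an integer point.
(a,b)=(0,6) is feasible, giving 30.
(a,b)=(0,5) is feasible, giving 25.
Maximum is 30 at (a,b)=(0,6).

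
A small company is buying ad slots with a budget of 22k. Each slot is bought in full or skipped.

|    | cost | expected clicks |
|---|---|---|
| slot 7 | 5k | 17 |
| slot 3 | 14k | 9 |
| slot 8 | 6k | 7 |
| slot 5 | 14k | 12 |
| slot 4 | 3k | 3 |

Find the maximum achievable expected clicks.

32

This is a 0-1 knapsack instance.
slot 7 + slot 5: cost 5 + 14 = 19 ≤ 22, expected clicks 17 + 12 = 29.
slot 7 + slot 3 + slot 4: cost 5 + 14 + 3 = 22 ≤ 22, expected clicks 17 + 9 + 3 = 29.
slot 7 + slot 5 + slot 4: cost 5 + 14 + 3 = 22 ≤ 22, expected clicks 17 + 12 + 3 = 32.
Best is slot 7, slot 5, and slot 4 with total expected clicks 32.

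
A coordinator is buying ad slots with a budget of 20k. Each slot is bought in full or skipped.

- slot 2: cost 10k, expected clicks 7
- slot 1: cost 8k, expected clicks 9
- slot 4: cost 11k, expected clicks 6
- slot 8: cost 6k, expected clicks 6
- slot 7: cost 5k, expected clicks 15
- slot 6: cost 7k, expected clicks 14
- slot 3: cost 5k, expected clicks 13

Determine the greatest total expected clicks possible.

42

slot 1 + slot 7 + slot 6: cost 8 + 5 + 7 = 20 ≤ 20, expected clicks 9 + 15 + 14 = 38.
slot 7 + slot 6 + slot 3: cost 5 + 7 + 5 = 17 ≤ 20, expected clicks 15 + 14 + 13 = 42.
slot 1 + slot 7 + slot 3: cost 8 + 5 + 5 = 18 ≤ 20, expected clicks 9 + 15 + 13 = 37.
Best is slot 7, slot 6, and slot 3 with total expected clicks 42.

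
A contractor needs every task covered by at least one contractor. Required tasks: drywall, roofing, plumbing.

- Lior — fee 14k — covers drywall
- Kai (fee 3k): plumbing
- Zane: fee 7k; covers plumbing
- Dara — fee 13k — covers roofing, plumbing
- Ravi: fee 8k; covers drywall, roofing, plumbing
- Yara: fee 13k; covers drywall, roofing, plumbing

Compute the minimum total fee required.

8

This is a weighted set-cover instance.
Ravi alone covers drywall, roofing, plumbing — every task.
Total fee: 8.
No cover costs less than 8.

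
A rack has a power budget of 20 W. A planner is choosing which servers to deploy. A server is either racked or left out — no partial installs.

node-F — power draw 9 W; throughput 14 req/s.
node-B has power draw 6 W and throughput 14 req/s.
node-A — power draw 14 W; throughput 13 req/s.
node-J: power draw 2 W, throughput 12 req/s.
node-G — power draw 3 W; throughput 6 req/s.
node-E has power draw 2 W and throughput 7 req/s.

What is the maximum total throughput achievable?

47

node-F + node-B + node-J + node-G: power draw 9 + 6 + 2 + 3 = 20 ≤ 20, throughput 14 + 14 + 12 + 6 = 46.
node-F + node-B + node-J + node-E: power draw 9 + 6 + 2 + 2 = 19 ≤ 20, throughput 14 + 14 + 12 + 7 = 47.
node-F + node-B + node-G + node-E: power draw 9 + 6 + 3 + 2 = 20 ≤ 20, throughput 14 + 14 + 6 + 7 = 41.
Best is node-F, node-B, node-J, and node-E with total throughput 47.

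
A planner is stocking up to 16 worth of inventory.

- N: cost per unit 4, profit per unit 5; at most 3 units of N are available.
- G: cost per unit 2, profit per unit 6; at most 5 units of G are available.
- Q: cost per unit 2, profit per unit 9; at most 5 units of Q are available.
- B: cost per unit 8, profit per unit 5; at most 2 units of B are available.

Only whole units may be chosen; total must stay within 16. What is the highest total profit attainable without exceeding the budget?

This is a bounded integer knapsack.
4×G and 4×Q: cost 16 ≤ 16, profit 4·6 + 4·9 = 60.
3×G and 5×Q: cost 16 ≤ 16, profit 3·6 + 5·9 = 63.
Best is 63.

63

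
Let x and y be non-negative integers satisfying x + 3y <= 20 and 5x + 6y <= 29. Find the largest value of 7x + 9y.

43

The continuous relaxation peaks at (0, 4.83) with value 43.50; rounding to a feasible lattice point costs some objective.
(x,y)=(1,4): 1·1+3·4=13≤20, 5·1+6·4=29≤29, objective 43.
(x,y)=(2,3): 1·2+3·3=11≤20, 5·2+6·3=28≤29, objective 41.
(x,y)=(0,4): 1·0+3·4=12≤20, 5·0+6·4=24≤29, objective 36.
(x,y)=(1,3): 1·1+3·3=10≤20, 5·1+6·3=23≤29, objective 34.
The best lattice point is (1,4), giving 43.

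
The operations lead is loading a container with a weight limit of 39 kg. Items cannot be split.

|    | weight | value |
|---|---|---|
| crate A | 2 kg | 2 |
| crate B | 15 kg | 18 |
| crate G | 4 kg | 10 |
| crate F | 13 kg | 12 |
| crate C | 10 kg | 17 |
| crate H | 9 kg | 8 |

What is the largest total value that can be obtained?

crate B + crate G + crate C + crate H: weight 15 + 4 + 10 + 9 = 38 ≤ 39, value 18 + 10 + 17 + 8 = 53.
crate A + crate G + crate F + crate C + crate H: weight 2 + 4 + 13 + 10 + 9 = 38 ≤ 39, value 2 + 10 + 12 + 17 + 8 = 49.
Best is crate B, crate G, crate C, and crate H with total value 53.

53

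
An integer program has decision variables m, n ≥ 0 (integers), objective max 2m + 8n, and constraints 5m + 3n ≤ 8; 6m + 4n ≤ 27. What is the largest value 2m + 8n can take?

The continuous relaxation peaks at (0, 2.67) with value 21.33; rounding to a feasible lattice point costs some objective.
(m,n)=(0,2): 5·0+3·2=6≤8, 6·0+4·2=8≤27, objective 16.
(m,n)=(1,1): 5·1+3·1=8≤8, 6·1+4·1=10≤27, objective 10.
(m,n)=(0,1): 5·0+3·1=3≤8, 6·0+4·1=4≤27, objective 8.
The best lattice point is (0,2), giving 16.

16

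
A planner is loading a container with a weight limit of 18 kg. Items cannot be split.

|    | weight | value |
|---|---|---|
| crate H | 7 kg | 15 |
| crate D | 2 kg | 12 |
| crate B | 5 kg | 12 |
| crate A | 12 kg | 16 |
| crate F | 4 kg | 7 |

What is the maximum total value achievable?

46

Treat it as a binary knapsack problem.
crate H + crate D + crate B + crate F: weight 7 + 2 + 5 + 4 = 18 ≤ 18, value 15 + 12 + 12 + 7 = 46.
crate H + crate D + crate B: weight 7 + 2 + 5 = 14 ≤ 18, value 15 + 12 + 12 = 39.
Best is crate H, crate D, crate B, and crate F with total value 46.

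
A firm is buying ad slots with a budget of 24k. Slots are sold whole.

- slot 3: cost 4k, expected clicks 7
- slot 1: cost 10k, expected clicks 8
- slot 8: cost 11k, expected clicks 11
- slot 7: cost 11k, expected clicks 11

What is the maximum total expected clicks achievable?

22

Allowing fractional choices, the relaxed optimum would be about 27.0, but ad slots are indivisible.
slot 1 + slot 7: cost 10 + 11 = 21 ≤ 24, expected clicks 8 + 11 = 19.
slot 8 + slot 7: cost 11 + 11 = 22 ≤ 24, expected clicks 11 + 11 = 22.
slot 1 + slot 8: cost 10 + 11 = 21 ≤ 24, expected clicks 8 + 11 = 19.
Best is slot 8 and slot 7 with total expected clicks 22.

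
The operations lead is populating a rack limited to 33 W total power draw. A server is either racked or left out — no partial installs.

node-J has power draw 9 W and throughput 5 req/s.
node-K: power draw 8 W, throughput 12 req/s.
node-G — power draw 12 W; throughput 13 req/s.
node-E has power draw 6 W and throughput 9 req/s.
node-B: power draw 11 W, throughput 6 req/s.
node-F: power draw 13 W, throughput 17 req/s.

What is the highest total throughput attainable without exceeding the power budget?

42

Treat it as a binary knapsack problem.
Allowing fractional choices, the relaxed optimum would be about 44.5, but servers are indivisible.
node-K + node-G + node-F: power draw 8 + 12 + 13 = 33 ≤ 33, throughput 12 + 13 + 17 = 42.
node-G + node-E + node-F: power draw 12 + 6 + 13 = 31 ≤ 33, throughput 13 + 9 + 17 = 39.
Best is node-K, node-G, and node-F with total throughput 42.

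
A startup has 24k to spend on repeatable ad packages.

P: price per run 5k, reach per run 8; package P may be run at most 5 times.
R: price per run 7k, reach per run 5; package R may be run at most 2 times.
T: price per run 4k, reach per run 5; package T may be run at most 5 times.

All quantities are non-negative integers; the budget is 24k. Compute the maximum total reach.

37

This is a bounded integer knapsack.
P has the best ratio (8/5); taking only P gives at most 4×8 = 32 (stopped by the price limit).
Mixing does better — 4×P and 1×T: price 24 ≤ 24, reach 4·8 + 1·5 = 37.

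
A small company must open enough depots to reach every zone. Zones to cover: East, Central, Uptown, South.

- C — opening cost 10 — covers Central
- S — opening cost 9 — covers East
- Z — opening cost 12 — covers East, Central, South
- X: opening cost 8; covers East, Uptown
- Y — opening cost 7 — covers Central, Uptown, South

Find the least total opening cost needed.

15

Choose X and Y: together they cover East, Central, Uptown, South — every zone.
Total opening cost: 8 + 7 = 15.
No cover costs less than 15.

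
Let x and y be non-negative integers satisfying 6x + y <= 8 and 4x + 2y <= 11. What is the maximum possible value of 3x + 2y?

10

Relaxing integrality, the LP optimum is 11.00 at (x,y) = (0, 5.5), which is not an integer point.
(x,y)=(0,5): 6·0+1·5=5≤8, 4·0+2·5=10≤11, objective 10.
(x,y)=(0,4): 6·0+1·4=4≤8, 4·0+2·4=8≤11, objective 8.
The best lattice point is (0,5), giving 10.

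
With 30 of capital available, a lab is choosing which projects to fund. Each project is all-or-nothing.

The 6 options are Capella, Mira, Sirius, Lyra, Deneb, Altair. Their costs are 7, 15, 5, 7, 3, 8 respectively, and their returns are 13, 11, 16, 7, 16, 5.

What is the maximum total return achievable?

Capella + Sirius + Lyra + Deneb: cost 7 + 5 + 7 + 3 = 22 ≤ 30, return 13 + 16 + 7 + 16 = 52.
Capella + Mira + Sirius + Deneb: cost 7 + 15 + 5 + 3 = 30 ≤ 30, return 13 + 11 + 16 + 16 = 56.
Capella + Sirius + Lyra + Deneb + Altair: cost 7 + 5 + 7 + 3 + 8 = 30 ≤ 30, return 13 + 16 + 7 + 16 + 5 = 57.
Best is Capella, Sirius, Lyra, Deneb, and Altair with total return 57.

57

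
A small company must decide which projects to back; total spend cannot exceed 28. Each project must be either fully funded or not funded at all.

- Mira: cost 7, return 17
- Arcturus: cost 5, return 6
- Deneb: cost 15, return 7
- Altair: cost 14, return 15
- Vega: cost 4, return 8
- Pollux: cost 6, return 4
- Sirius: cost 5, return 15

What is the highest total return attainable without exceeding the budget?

Mira + Arcturus + Vega + Sirius: cost 7 + 5 + 4 + 5 = 21 ≤ 28, return 17 + 6 + 8 + 15 = 46.
Mira + Altair + Sirius: cost 7 + 14 + 5 = 26 ≤ 28, return 17 + 15 + 15 = 47.
Mira + Arcturus + Vega + Pollux + Sirius: cost 7 + 5 + 4 + 6 + 5 = 27 ≤ 28, return 17 + 6 + 8 + 4 + 15 = 50.
Best is Mira, Arcturus, Vega, Pollux, and Sirius with total return 50.

50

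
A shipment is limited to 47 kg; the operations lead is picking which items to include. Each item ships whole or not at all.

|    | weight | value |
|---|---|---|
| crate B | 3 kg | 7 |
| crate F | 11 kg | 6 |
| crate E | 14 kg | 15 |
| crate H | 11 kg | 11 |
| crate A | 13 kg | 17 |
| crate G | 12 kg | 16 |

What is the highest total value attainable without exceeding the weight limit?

55

Allowing fractional choices, the relaxed optimum would be about 60.0, but items are indivisible.
crate B + crate E + crate A + crate G: weight 3 + 14 + 13 + 12 = 42 ≤ 47, value 7 + 15 + 17 + 16 = 55.
crate B + crate E + crate H + crate A: weight 3 + 14 + 11 + 13 = 41 ≤ 47, value 7 + 15 + 11 + 17 = 50.
crate B + crate H + crate A + crate G: weight 3 + 11 + 13 + 12 = 39 ≤ 47, value 7 + 11 + 17 + 16 = 51.
Best is crate B, crate E, crate A, and crate G with total value 55.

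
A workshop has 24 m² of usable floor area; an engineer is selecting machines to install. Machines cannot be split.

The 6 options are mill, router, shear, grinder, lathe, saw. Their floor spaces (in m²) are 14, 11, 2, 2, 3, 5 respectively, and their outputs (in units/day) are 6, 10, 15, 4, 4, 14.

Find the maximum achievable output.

Allowing fractional choices, the relaxed optimum would be about 47.4, but machines are indivisible.
router + shear + lathe + saw: floor space 11 + 2 + 3 + 5 = 21 ≤ 24, output 10 + 15 + 4 + 14 = 43.
router + shear + grinder + saw: floor space 11 + 2 + 2 + 5 = 20 ≤ 24, output 10 + 15 + 4 + 14 = 43.
router + shear + grinder + lathe + saw: floor space 11 + 2 + 2 + 3 + 5 = 23 ≤ 24, output 10 + 15 + 4 + 4 + 14 = 47.
Best is router, shear, grinder, lathe, and saw with total output 47.

47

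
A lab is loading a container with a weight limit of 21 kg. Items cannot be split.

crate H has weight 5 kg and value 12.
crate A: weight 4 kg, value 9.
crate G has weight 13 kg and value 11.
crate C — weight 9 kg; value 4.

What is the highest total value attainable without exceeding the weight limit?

25

crate H + crate G: weight 5 + 13 = 18 ≤ 21, value 12 + 11 = 23.
crate H + crate A: weight 5 + 4 = 9 ≤ 21, value 12 + 9 = 21.
crate H + crate A + crate C: weight 5 + 4 + 9 = 18 ≤ 21, value 12 + 9 + 4 = 25.
Best is crate H, crate A, and crate C with total value 25.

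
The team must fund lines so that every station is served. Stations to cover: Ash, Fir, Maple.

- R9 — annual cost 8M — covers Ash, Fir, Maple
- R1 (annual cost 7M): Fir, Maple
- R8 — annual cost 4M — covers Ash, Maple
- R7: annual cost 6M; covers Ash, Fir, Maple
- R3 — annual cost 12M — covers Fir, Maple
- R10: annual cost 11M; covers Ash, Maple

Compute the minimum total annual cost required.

6

The greedy cost-per-new-station heuristic would pick R8 and R7 for 10, but a cheaper cover exists.
R7 alone covers Ash, Fir, Maple — every station.
Total annual cost: 6.
No cover costs less than 6.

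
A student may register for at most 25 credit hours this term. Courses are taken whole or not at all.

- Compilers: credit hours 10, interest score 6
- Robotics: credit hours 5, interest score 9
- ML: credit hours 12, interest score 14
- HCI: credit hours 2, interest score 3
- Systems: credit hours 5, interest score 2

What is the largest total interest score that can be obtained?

28

Allowing fractional choices, the relaxed optimum would be about 29.6, but courses are indivisible.
Robotics + ML + Systems: credit hours 5 + 12 + 5 = 22 ≤ 25, interest score 9 + 14 + 2 = 25.
Robotics + ML + HCI: credit hours 5 + 12 + 2 = 19 ≤ 25, interest score 9 + 14 + 3 = 26.
Robotics + ML + HCI + Systems: credit hours 5 + 12 + 2 + 5 = 24 ≤ 25, interest score 9 + 14 + 3 + 2 = 28.
Best is Robotics, ML, HCI, and Systems with total interest score 28.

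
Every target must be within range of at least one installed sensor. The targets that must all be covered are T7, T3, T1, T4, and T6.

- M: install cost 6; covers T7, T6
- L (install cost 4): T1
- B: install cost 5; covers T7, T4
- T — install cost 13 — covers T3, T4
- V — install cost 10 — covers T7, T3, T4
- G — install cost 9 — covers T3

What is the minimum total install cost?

20

The greedy cost-per-new-target heuristic would pick B, L, M, and G for 24, but a cheaper cover exists.
Choose M, L, and V: together they cover T7, T3, T1, T4, T6 — every target.
Total install cost: 6 + 4 + 10 = 20.
No cover costs less than 20.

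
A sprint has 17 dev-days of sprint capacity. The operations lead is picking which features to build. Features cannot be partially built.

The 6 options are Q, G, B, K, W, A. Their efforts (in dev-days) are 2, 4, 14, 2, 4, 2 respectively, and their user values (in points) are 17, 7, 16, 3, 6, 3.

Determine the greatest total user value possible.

This is an integer program with binary decision variables.
Take Q, G, K, W, and A: effort 2 + 4 + 2 + 4 + 2 = 14 ≤ 17, user value 17 + 7 + 3 + 6 + 3 = 36.
No other feasible combination does better.

36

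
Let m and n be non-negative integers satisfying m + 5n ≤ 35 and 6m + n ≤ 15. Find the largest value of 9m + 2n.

(m,n)=(2,3): 1·2+5·3=17≤35, 6·2+1·3=15≤15, objective 24.
(m,n)=(2,2): 1·2+5·2=12≤35, 6·2+1·2=14≤15, objective 22.
The best lattice point is (2,3), giving 24.

24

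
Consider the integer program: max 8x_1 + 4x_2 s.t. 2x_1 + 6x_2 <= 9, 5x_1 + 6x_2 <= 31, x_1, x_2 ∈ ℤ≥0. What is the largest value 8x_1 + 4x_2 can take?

(x_1,x_2)=(4,0): 2·4+6·0=8≤9, 5·4+6·0=20≤31, objective 32.
(x_1,x_2)=(3,0): 2·3+6·0=6≤9, 5·3+6·0=15≤31, objective 24.
The best lattice point is (4,0), giving 32.

32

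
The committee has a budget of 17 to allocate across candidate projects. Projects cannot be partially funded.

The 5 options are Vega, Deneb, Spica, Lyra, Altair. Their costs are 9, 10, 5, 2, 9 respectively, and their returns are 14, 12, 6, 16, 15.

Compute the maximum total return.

37

Treat it as a binary knapsack problem.
Allowing fractional choices, the relaxed optimum would be about 40.3, but projects are indivisible.
Spica + Lyra + Altair: cost 5 + 2 + 9 = 16 ≤ 17, return 6 + 16 + 15 = 37.
Deneb + Spica + Lyra: cost 10 + 5 + 2 = 17 ≤ 17, return 12 + 6 + 16 = 34.
Vega + Spica + Lyra: cost 9 + 5 + 2 = 16 ≤ 17, return 14 + 6 + 16 = 36.
Best is Spica, Lyra, and Altair with total return 37.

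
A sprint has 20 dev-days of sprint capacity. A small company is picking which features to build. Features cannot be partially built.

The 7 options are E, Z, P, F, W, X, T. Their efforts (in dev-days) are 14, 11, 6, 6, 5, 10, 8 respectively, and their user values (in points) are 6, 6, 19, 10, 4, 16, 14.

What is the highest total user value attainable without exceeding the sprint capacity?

43

P + X: effort 6 + 10 = 16 ≤ 20, user value 19 + 16 = 35.
P + F + T: effort 6 + 6 + 8 = 20 ≤ 20, user value 19 + 10 + 14 = 43.
P + W + T: effort 6 + 5 + 8 = 19 ≤ 20, user value 19 + 4 + 14 = 37.
Best is P, F, and T with total user value 43.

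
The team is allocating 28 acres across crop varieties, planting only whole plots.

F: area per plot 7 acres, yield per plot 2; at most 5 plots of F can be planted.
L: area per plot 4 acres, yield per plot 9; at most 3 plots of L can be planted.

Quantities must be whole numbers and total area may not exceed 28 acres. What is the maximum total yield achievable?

31

2×F and 3×L: area 26 ≤ 28, yield 2·2 + 3·9 = 31.
1×F and 3×L: area 19 ≤ 28, yield 1·2 + 3·9 = 29.
Best is 31.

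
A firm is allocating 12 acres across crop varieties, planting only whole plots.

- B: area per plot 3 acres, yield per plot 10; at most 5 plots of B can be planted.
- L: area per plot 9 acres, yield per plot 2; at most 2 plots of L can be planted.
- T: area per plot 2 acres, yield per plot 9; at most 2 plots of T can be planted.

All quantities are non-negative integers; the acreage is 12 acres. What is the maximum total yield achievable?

This is a bounded integer knapsack.
Take 4×B: area 12 ≤ 12, yield 4·10 = 40.
No other integer combination yields more.

40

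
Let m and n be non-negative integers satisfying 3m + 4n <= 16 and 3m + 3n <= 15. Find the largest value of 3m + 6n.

(m,n)=(0,4): 3·0+4·4=16≤16, 3·0+3·4=12≤15, objective 24.
(m,n)=(1,3): 3·1+4·3=15≤16, 3·1+3·3=12≤15, objective 21.
No feasible integer point exceeds 24.

24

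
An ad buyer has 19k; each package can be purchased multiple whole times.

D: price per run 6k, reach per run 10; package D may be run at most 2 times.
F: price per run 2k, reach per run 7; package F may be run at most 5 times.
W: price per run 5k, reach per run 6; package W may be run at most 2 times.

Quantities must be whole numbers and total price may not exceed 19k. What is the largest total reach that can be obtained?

45

F has the best ratio (7/2); taking only F gives at most 5×7 = 35 (stopped by the supply cap of 5).
Mixing does better — 1×D and 5×F: price 16 ≤ 19, reach 1·10 + 5·7 = 45.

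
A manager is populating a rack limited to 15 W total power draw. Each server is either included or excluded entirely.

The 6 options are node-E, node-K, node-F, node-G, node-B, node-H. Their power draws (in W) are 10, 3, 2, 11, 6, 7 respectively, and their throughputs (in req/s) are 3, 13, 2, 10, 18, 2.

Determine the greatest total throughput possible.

This is a 0-1 knapsack instance.
Allowing fractional choices, the relaxed optimum would be about 36.6, but servers are indivisible.
node-K + node-B: power draw 3 + 6 = 9 ≤ 15, throughput 13 + 18 = 31.
node-K + node-F + node-B: power draw 3 + 2 + 6 = 11 ≤ 15, throughput 13 + 2 + 18 = 33.
Best is node-K, node-F, and node-B with total throughput 33.

33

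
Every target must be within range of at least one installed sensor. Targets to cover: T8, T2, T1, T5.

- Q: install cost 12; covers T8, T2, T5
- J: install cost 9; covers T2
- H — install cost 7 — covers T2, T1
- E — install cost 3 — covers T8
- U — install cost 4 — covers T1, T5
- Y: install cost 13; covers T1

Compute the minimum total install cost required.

This is an integer covering problem.
Choose H, E, and U: together they cover T8, T2, T1, T5 — every target.
Total install cost: 7 + 3 + 4 = 14.
No cover costs less than 14.

14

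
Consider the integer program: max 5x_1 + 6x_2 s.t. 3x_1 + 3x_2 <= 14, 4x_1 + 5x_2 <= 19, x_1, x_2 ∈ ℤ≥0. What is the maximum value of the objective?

23

The continuous relaxation peaks at (4.33, 0.333) with value 23.67; rounding to a feasible lattice point costs some objective.
(x_1,x_2)=(1,3): 3·1+3·3=12≤14, 4·1+5·3=19≤19, objective 23.
(x_1,x_2)=(2,2): 3·2+3·2=12≤14, 4·2+5·2=18≤19, objective 22.
No feasible integer point exceeds 23.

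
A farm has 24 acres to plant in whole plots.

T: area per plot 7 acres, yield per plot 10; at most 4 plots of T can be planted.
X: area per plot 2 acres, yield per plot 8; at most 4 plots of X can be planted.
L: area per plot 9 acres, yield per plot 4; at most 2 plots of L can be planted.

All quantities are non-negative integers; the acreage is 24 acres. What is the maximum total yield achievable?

This is a bounded integer knapsack.
X has the best ratio (8/2); taking only X gives at most 4×8 = 32 (stopped by the supply cap of 4).
Mixing does better — 2×T and 4×X: area 22 ≤ 24, yield 2·10 + 4·8 = 52.

52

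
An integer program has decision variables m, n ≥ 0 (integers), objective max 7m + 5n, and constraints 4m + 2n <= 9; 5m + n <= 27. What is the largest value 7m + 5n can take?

20

(m,n)=(0,4): 4·0+2·4=8≤9, 5·0+1·4=4≤27, objective 20.
(m,n)=(0,3): 4·0+2·3=6≤9, 5·0+1·3=3≤27, objective 15.
No feasible integer point exceeds 20.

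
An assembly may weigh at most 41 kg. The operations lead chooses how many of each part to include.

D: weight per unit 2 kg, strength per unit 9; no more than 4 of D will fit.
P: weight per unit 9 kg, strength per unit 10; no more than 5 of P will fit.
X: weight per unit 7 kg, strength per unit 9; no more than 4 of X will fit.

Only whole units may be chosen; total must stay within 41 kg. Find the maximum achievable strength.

74

4×D, 1×P, and 3×X: weight 38 ≤ 41, strength 4·9 + 1·10 + 3·9 = 73.
4×D, 2×P, and 2×X: weight 40 ≤ 41, strength 4·9 + 2·10 + 2·9 = 74.
Best is 74.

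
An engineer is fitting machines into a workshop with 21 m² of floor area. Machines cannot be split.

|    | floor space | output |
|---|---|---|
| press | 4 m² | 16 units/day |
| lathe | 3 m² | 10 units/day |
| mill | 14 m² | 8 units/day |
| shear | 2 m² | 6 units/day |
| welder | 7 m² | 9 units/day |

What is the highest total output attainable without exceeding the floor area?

41

press + lathe + welder: floor space 4 + 3 + 7 = 14 ≤ 21, output 16 + 10 + 9 = 35.
press + lathe + mill: floor space 4 + 3 + 14 = 21 ≤ 21, output 16 + 10 + 8 = 34.
press + lathe + shear + welder: floor space 4 + 3 + 2 + 7 = 16 ≤ 21, output 16 + 10 + 6 + 9 = 41.
Best is press, lathe, shear, and welder with total output 41.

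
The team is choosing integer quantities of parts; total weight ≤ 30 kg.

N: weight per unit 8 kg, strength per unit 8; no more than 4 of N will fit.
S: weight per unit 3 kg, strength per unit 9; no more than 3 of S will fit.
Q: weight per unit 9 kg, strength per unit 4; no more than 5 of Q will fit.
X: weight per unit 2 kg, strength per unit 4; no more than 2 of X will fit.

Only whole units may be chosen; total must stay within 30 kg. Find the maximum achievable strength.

2×N, 3×S, and 2×X: weight 29 ≤ 30, strength 2·8 + 3·9 + 2·4 = 51.
1×N, 3×S, 1×Q, and 2×X: weight 30 ≤ 30, strength 1·8 + 3·9 + 1·4 + 2·4 = 47.
Best is 51.

51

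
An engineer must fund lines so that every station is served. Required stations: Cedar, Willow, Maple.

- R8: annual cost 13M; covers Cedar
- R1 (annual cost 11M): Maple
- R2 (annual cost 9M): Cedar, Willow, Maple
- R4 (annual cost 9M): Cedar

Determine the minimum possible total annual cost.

9

R2 alone covers Cedar, Willow, Maple — every station.
Total annual cost: 9.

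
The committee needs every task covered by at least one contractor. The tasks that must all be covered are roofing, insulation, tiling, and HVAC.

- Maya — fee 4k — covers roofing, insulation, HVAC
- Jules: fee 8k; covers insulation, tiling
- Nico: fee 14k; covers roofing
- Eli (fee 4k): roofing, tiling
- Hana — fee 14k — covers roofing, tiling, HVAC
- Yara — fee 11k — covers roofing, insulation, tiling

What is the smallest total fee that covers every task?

Choose Maya and Eli: together they cover roofing, insulation, tiling, HVAC — every task.
Total fee: 4 + 4 = 8.
No cover costs less than 8.

8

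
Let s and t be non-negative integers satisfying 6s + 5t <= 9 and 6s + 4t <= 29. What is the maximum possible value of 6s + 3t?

The continuous relaxation peaks at (1.5, 0) with value 9.00; rounding to a feasible lattice point costs some objective.
(s,t)=(1,0): 6·1+5·0=6≤9, 6·1+4·0=6≤29, objective 6.
(s,t)=(0,1): 6·0+5·1=5≤9, 6·0+4·1=4≤29, objective 3.
(s,t)=(0,0): 6·0+5·0=0≤9, 6·0+4·0=0≤29, objective 0.
The best lattice point is (1,0), giving 6.

6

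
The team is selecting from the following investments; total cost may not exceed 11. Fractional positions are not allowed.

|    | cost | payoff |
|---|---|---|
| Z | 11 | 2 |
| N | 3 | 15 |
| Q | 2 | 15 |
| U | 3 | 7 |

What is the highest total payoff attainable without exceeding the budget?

37

Allowing fractional choices, the relaxed optimum would be about 37.5, but investments are indivisible.
N + Q + U: cost 3 + 2 + 3 = 8 ≤ 11, payoff 15 + 15 + 7 = 37.
N + Q: cost 3 + 2 = 5 ≤ 11, payoff 15 + 15 = 30.
Best is N, Q, and U with total payoff 37.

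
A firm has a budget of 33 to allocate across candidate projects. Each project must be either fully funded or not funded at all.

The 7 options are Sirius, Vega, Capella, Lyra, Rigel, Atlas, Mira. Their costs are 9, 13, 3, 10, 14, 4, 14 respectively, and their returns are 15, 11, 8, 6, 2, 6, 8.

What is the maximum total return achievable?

40

Sirius + Capella + Lyra + Atlas: cost 9 + 3 + 10 + 4 = 26 ≤ 33, return 15 + 8 + 6 + 6 = 35.
Sirius + Capella + Atlas + Mira: cost 9 + 3 + 4 + 14 = 30 ≤ 33, return 15 + 8 + 6 + 8 = 37.
Sirius + Vega + Capella + Atlas: cost 9 + 13 + 3 + 4 = 29 ≤ 33, return 15 + 11 + 8 + 6 = 40.
Best is Sirius, Vega, Capella, and Atlas with total return 40.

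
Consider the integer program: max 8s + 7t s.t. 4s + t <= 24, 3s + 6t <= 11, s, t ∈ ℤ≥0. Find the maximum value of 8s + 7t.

(s,t)=(3,0) is feasible, giving 24.
(s,t)=(2,0) is feasible, giving 16.
No feasible integer point exceeds 24.

24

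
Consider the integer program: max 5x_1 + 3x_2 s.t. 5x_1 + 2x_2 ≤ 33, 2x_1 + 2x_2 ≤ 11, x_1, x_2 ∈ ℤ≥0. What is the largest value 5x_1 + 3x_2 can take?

25

Relaxing integrality, the LP optimum is 27.50 at (x_1,x_2) = (5.5, 0), which is not an integer point.
(x_1,x_2)=(5,0): 5·5+2·0=25≤33, 2·5+2·0=10≤11, objective 25.
(x_1,x_2)=(4,1): 5·4+2·1=22≤33, 2·4+2·1=10≤11, objective 23.
No feasible integer point exceeds 25.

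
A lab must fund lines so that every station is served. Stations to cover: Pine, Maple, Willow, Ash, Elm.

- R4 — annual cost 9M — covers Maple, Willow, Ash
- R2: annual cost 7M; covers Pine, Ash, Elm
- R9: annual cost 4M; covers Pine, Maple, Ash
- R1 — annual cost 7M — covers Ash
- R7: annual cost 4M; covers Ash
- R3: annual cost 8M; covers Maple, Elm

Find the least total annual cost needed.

16

The greedy cost-per-new-station heuristic would pick R9, R2, and R4 for 20, but a cheaper cover exists.
Choose R4 and R2: together they cover Pine, Maple, Willow, Ash, Elm — every station.
Total annual cost: 9 + 7 = 16.
No cover costs less than 16.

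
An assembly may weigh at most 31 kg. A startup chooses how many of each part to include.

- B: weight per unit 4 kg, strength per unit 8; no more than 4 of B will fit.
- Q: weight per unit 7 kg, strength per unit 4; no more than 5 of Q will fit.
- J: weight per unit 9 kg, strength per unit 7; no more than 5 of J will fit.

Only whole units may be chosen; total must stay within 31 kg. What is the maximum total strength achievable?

This is a bounded integer knapsack.
4×B and 2×Q: weight 30 ≤ 31, strength 4·8 + 2·4 = 40.
4×B and 1×J: weight 25 ≤ 31, strength 4·8 + 1·7 = 39.
Best is 40.

40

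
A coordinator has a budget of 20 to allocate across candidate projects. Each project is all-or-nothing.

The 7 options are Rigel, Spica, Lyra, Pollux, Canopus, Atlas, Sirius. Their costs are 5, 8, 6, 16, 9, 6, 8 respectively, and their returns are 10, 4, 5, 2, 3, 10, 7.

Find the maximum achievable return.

Treat it as a binary knapsack problem.
Allowing fractional choices, the relaxed optimum would be about 27.8, but projects are indivisible.
Rigel + Atlas + Sirius: cost 5 + 6 + 8 = 19 ≤ 20, return 10 + 10 + 7 = 27.
Rigel + Lyra + Atlas: cost 5 + 6 + 6 = 17 ≤ 20, return 10 + 5 + 10 = 25.
Rigel + Spica + Atlas: cost 5 + 8 + 6 = 19 ≤ 20, return 10 + 4 + 10 = 24.
Best is Rigel, Atlas, and Sirius with total return 27.

27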